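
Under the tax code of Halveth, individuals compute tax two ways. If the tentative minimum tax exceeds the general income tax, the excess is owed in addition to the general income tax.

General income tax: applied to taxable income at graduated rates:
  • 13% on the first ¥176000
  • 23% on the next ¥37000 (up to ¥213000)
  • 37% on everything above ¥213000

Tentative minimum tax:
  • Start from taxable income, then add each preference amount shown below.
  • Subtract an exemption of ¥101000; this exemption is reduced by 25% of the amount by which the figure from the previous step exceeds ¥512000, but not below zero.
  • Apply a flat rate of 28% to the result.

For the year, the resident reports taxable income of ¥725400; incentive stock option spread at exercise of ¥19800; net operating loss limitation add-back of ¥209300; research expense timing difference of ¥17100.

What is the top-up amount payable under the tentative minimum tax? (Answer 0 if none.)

General income tax:
  ¥176000 × 13% = ¥22880
  ¥37000 × 23% = ¥8510
  ¥512400 × 37% = ¥189588
  → ¥220978

Tentative minimum tax:
  Adjusted income: ¥725400 + ¥19800 + ¥209300 + ¥17100 = ¥971600
  Exemption: 25% × (¥971600 − ¥512000) = ¥114900 ≥ ¥101000, so the exemption is fully phased out
  Base: ¥971600 − ¥0 = ¥971600
  ¥971600 × 28% = ¥272048

Excess of tentative minimum tax over general income tax: ¥272048 − ¥220978 = ¥51070.

¥51070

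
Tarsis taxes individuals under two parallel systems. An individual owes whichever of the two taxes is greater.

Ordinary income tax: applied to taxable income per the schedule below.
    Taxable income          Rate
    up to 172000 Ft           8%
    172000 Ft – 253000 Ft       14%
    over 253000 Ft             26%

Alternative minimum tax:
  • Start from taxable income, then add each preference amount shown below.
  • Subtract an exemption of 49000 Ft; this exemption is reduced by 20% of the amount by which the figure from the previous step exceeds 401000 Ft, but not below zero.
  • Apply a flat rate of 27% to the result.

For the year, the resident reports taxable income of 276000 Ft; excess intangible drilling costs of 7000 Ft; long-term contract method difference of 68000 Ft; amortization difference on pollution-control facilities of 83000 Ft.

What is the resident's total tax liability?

Alternative minimum tax:
  Adjusted income: 276000 Ft + 7000 Ft + 68000 Ft + 83000 Ft = 434000 Ft
  Exemption: 49000 Ft − 20% × (434000 Ft − 401000 Ft) = 49000 Ft − 6600 Ft = 42400 Ft
  Base: 434000 Ft − 42400 Ft = 391600 Ft
  391600 Ft × 27% = 105732 Ft

Ordinary income tax:
  172000 Ft × 8% = 13760 Ft
  81000 Ft × 14% = 11340 Ft
  23000 Ft × 26% = 5980 Ft
  → 31080 Ft

105732 Ft > 31080 Ft, so the alternative minimum tax is the binding amount.

105732 Ft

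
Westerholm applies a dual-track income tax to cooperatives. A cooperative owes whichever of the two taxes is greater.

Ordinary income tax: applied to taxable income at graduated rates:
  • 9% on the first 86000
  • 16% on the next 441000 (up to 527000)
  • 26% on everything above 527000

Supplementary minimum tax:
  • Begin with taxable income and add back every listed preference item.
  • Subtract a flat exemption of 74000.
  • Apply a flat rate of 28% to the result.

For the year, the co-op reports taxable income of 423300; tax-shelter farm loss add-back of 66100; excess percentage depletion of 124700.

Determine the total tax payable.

151228

Supplementary minimum tax:
  Adjusted income: 423300 + 66100 + 124700 = 614100
  Less exemption 74000 → base 540100
  540100 × 28% = 151228

Ordinary income tax:
  86000 × 9% = 7740
  337300 × 16% = 53968
  → 61708

151228 > 61708, so the supplementary minimum tax is the binding amount.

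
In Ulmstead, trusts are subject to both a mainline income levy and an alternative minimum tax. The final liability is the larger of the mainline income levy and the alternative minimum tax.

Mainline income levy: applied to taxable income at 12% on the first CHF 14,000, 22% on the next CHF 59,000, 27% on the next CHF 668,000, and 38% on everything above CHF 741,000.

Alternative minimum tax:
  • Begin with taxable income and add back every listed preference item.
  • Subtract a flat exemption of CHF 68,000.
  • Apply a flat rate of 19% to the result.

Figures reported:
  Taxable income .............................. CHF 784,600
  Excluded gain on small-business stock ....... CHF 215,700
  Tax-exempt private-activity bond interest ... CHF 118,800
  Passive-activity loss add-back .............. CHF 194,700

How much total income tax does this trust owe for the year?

CHF 236,702

Mainline income levy:
  CHF 14,000 × 12% = CHF 1,680
  CHF 59,000 × 22% = CHF 12,980
  CHF 668,000 × 27% = CHF 180,360
  CHF 43,600 × 38% = CHF 16,568
  → CHF 211,588

Alternative minimum tax:
  Adjusted income: CHF 784,600 + CHF 215,700 + CHF 118,800 + CHF 194,700 = CHF 1,313,800
  Less exemption CHF 68,000 → base CHF 1,245,800
  CHF 1,245,800 × 19% = CHF 236,702

CHF 236,702 > CHF 211,588, so the alternative minimum tax is the binding amount.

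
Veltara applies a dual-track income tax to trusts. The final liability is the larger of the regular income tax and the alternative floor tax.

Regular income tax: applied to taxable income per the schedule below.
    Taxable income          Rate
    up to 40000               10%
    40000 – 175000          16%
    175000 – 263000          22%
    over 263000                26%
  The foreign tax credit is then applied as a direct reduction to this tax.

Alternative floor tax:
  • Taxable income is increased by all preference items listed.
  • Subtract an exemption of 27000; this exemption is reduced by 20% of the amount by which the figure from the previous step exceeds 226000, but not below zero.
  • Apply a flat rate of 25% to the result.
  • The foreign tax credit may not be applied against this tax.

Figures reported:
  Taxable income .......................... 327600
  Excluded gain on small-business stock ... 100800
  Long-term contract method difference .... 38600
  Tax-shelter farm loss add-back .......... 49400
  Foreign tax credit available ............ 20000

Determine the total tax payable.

129100

Alternative floor tax:
  Adjusted income: 327600 + 100800 + 38600 + 49400 = 516400
  Exemption: 20% × (516400 − 226000) = 58080 ≥ 27000, so the exemption is fully phased out
  Base: 516400 − 0 = 516400
  516400 × 25% = 129100

Regular income tax:
  40000 × 10% = 4000
  135000 × 16% = 21600
  88000 × 22% = 19360
  64600 × 26% = 16796
  → 61756
  Less foreign tax credit 20000 → 41756

129100 > 41756, so the alternative floor tax is the binding amount.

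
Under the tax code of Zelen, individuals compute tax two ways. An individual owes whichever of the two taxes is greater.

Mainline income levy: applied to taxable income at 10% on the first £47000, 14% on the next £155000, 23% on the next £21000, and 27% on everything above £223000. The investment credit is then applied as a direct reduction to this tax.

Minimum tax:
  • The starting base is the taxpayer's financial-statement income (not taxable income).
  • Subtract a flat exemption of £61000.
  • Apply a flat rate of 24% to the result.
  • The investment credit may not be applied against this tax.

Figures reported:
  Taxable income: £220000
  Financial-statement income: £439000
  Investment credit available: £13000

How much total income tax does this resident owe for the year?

£90720

Minimum tax:
  Base (financial-statement income): £439000
  Less exemption £61000 → base £378000
  £378000 × 24% = £90720

Mainline income levy:
  £47000 × 10% = £4700
  £155000 × 14% = £21700
  £18000 × 23% = £4140
  → £30540
  Less investment credit £13000 → £17540

£90720 > £17540, so the minimum tax is the binding amount.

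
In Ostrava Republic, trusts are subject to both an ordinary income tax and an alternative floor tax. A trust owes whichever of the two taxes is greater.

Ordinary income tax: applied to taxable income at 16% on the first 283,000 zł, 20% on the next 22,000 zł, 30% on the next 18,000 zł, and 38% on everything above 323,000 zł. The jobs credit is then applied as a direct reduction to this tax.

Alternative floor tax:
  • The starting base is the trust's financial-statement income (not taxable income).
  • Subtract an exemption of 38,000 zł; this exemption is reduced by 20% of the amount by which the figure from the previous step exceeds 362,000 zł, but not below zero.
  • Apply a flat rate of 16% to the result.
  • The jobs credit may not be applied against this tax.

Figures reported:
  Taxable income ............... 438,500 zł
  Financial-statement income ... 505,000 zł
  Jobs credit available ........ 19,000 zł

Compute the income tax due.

Alternative floor tax:
  Base (financial-statement income): 505,000 zł
  Exemption: 38,000 zł − 20% × (505,000 zł − 362,000 zł) = 38,000 zł − 28,600 zł = 9,400 zł
  Base: 505,000 zł − 9,400 zł = 495,600 zł
  495,600 zł × 16% = 79,296 zł

Ordinary income tax:
  283,000 zł × 16% = 45,280 zł
  22,000 zł × 20% = 4,400 zł
  18,000 zł × 30% = 5,400 zł
  115,500 zł × 38% = 43,890 zł
  → 98,970 zł
  Less jobs credit 19,000 zł → 79,970 zł

79,970 zł > 79,296 zł, so the ordinary income tax governs.

79,970 zł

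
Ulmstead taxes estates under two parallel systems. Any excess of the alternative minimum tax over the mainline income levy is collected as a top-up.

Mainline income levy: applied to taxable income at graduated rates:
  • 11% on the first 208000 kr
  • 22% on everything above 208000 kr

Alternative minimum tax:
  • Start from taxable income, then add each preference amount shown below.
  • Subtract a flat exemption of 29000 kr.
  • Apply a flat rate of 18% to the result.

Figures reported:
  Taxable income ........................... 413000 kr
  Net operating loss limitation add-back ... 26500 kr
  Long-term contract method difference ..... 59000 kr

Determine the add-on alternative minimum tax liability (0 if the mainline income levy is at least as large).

Mainline income levy:
  208000 kr × 11% = 22880 kr
  205000 kr × 22% = 45100 kr
  → 67980 kr

Alternative minimum tax:
  Adjusted income: 413000 kr + 26500 kr + 59000 kr = 498500 kr
  Less exemption 29000 kr → base 469500 kr
  469500 kr × 18% = 84510 kr

Excess of alternative minimum tax over mainline income levy: 84510 kr − 67980 kr = 16530 kr.

16530 kr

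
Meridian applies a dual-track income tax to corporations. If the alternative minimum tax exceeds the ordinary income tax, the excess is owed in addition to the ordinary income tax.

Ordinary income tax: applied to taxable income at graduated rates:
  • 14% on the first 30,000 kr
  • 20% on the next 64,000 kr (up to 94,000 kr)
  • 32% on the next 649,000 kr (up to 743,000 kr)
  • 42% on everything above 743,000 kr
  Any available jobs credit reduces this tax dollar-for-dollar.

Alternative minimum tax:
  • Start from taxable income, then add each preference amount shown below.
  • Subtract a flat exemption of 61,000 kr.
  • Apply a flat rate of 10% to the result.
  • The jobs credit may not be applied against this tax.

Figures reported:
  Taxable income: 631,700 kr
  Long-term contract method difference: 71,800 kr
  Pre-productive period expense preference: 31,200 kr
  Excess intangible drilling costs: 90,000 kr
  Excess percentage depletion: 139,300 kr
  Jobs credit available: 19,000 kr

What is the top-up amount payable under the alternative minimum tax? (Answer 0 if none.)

0 kr

Ordinary income tax:
  30,000 kr × 14% = 4,200 kr
  64,000 kr × 20% = 12,800 kr
  537,700 kr × 32% = 172,064 kr
  → 189,064 kr
  Less jobs credit 19,000 kr → 170,064 kr

Alternative minimum tax:
  Adjusted income: 631,700 kr + 71,800 kr + 31,200 kr + 90,000 kr + 139,300 kr = 964,000 kr
  Less exemption 61,000 kr → base 903,000 kr
  903,000 kr × 10% = 90,300 kr

90,300 kr ≤ 170,064 kr, so no add-on is due.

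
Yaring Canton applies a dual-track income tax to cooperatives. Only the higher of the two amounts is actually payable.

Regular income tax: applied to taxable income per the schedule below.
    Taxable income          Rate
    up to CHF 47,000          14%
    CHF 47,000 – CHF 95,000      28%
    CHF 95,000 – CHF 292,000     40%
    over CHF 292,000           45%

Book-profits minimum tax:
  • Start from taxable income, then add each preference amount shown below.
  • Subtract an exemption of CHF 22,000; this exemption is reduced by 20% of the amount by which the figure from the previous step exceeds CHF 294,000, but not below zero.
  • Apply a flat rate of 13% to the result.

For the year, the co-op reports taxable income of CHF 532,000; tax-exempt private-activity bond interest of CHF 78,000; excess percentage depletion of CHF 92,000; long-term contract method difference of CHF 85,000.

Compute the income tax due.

CHF 206,820

Book-profits minimum tax:
  Adjusted income: CHF 532,000 + CHF 78,000 + CHF 92,000 + CHF 85,000 = CHF 787,000
  Exemption: 20% × (CHF 787,000 − CHF 294,000) = CHF 98,600 ≥ CHF 22,000, so the exemption is fully phased out
  Base: CHF 787,000 − CHF 0 = CHF 787,000
  CHF 787,000 × 13% = CHF 102,310

Regular income tax:
  CHF 47,000 × 14% = CHF 6,580
  CHF 48,000 × 28% = CHF 13,440
  CHF 197,000 × 40% = CHF 78,800
  CHF 240,000 × 45% = CHF 108,000
  → CHF 206,820

CHF 206,820 > CHF 102,310, so the regular income tax governs.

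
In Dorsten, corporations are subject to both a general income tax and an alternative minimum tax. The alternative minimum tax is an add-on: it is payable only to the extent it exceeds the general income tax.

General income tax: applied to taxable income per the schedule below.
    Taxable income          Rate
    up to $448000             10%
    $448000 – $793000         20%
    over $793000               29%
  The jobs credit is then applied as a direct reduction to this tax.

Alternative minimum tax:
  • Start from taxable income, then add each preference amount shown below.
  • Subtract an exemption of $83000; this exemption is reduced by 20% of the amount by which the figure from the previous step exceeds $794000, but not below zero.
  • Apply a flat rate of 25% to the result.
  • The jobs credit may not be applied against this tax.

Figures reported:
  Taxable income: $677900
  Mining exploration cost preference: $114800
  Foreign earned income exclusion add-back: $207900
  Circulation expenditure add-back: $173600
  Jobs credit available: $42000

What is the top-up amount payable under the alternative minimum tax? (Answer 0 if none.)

$243030

Alternative minimum tax:
  Adjusted income: $677900 + $114800 + $207900 + $173600 = $1174200
  Exemption: $83000 − 20% × ($1174200 − $794000) = $83000 − $76040 = $6960
  Base: $1174200 − $6960 = $1167240
  $1167240 × 25% = $291810

General income tax:
  $448000 × 10% = $44800
  $229900 × 20% = $45980
  → $90780
  Less jobs credit $42000 → $48780

Excess of alternative minimum tax over general income tax: $291810 − $48780 = $243030.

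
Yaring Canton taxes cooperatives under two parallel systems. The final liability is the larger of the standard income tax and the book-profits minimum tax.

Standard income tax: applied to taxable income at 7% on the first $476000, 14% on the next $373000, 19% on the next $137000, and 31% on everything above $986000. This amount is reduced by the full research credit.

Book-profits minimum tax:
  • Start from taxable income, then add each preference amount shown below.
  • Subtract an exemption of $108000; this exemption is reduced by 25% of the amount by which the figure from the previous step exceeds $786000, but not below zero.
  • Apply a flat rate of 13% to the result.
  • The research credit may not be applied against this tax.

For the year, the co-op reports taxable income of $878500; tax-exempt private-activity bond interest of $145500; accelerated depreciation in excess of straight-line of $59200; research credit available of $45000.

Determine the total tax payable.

$136435

Standard income tax:
  $476000 × 7% = $33320
  $373000 × 14% = $52220
  $29500 × 19% = $5605
  → $91145
  Less research credit $45000 → $46145

Book-profits minimum tax:
  Adjusted income: $878500 + $145500 + $59200 = $1083200
  Exemption: $108000 − 25% × ($1083200 − $786000) = $108000 − $74300 = $33700
  Base: $1083200 − $33700 = $1049500
  $1049500 × 13% = $136435

$136435 > $46145, so the book-profits minimum tax is the binding amount.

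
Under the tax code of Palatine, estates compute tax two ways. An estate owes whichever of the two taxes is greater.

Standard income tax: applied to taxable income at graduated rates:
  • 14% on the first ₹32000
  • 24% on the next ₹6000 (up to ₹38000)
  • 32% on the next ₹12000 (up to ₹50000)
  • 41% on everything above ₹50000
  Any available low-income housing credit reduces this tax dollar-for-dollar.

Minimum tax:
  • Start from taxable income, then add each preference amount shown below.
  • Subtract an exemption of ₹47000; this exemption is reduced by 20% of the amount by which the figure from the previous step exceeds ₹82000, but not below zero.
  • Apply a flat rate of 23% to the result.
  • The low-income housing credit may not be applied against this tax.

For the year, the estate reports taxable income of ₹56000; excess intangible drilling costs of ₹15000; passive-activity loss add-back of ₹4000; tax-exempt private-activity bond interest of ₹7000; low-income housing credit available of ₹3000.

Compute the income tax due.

Standard income tax:
  ₹32000 × 14% = ₹4480
  ₹6000 × 24% = ₹1440
  ₹12000 × 32% = ₹3840
  ₹6000 × 41% = ₹2460
  → ₹12220
  Less low-income housing credit ₹3000 → ₹9220

Minimum tax:
  Adjusted income: ₹56000 + ₹15000 + ₹4000 + ₹7000 = ₹82000
  Exemption: ₹82000 ≤ ₹82000, so full ₹47000 applies
  Base: ₹82000 − ₹47000 = ₹35000
  ₹35000 × 23% = ₹8050

₹9220 > ₹8050, so the standard income tax governs.

₹9220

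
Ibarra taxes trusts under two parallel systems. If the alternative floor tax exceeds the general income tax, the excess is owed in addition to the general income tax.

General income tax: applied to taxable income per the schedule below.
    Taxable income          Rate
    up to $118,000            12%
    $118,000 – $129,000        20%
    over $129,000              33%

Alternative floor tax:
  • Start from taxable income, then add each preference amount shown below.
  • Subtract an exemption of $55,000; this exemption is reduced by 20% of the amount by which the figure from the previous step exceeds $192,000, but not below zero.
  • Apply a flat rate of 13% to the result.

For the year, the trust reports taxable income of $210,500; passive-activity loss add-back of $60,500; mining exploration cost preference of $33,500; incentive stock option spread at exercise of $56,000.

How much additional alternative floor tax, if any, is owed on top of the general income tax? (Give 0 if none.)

Alternative floor tax:
  Adjusted income: $210,500 + $60,500 + $33,500 + $56,000 = $360,500
  Exemption: $55,000 − 20% × ($360,500 − $192,000) = $55,000 − $33,700 = $21,300
  Base: $360,500 − $21,300 = $339,200
  $339,200 × 13% = $44,096

General income tax:
  $118,000 × 12% = $14,160
  $11,000 × 20% = $2,200
  $81,500 × 33% = $26,895
  → $43,255

Excess of alternative floor tax over general income tax: $44,096 − $43,255 = $841.

$841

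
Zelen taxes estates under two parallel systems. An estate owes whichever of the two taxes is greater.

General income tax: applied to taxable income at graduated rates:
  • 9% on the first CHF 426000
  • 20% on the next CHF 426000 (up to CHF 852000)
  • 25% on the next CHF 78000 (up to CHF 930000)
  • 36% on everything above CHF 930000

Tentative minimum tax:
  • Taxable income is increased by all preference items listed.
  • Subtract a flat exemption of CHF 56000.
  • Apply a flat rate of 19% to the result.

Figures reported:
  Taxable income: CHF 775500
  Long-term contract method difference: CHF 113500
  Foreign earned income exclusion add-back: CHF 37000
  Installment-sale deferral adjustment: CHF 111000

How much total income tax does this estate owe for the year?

Tentative minimum tax:
  Adjusted income: CHF 775500 + CHF 113500 + CHF 37000 + CHF 111000 = CHF 1037000
  Less exemption CHF 56000 → base CHF 981000
  CHF 981000 × 19% = CHF 186390

General income tax:
  CHF 426000 × 9% = CHF 38340
  CHF 349500 × 20% = CHF 69900
  → CHF 108240

CHF 186390 > CHF 108240, so the tentative minimum tax is the binding amount.

CHF 186390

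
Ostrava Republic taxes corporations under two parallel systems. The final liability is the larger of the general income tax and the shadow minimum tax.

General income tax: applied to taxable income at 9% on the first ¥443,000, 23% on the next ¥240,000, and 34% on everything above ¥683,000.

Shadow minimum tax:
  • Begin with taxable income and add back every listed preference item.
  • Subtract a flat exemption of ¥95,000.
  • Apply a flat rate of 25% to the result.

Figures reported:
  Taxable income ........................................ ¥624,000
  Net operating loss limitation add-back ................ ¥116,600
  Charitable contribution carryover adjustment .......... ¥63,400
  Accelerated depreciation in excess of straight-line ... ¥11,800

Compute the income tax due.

General income tax:
  ¥443,000 × 9% = ¥39,870
  ¥181,000 × 23% = ¥41,630
  → ¥81,500

Shadow minimum tax:
  Adjusted income: ¥624,000 + ¥116,600 + ¥63,400 + ¥11,800 = ¥815,800
  Less exemption ¥95,000 → base ¥720,800
  ¥720,800 × 25% = ¥180,200

¥180,200 > ¥81,500, so the shadow minimum tax is the binding amount.

¥180,200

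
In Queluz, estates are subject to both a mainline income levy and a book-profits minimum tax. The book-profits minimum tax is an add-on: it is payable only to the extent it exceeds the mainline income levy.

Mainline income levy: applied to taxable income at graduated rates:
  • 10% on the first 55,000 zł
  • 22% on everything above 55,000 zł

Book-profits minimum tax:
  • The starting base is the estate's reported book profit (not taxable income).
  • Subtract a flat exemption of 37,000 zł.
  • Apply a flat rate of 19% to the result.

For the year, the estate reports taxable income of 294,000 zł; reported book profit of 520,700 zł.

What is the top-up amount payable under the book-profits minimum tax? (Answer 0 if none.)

Book-profits minimum tax:
  Base (reported book profit): 520,700 zł
  Less exemption 37,000 zł → base 483,700 zł
  483,700 zł × 19% = 91,903 zł

Mainline income levy:
  55,000 zł × 10% = 5,500 zł
  239,000 zł × 22% = 52,580 zł
  → 58,080 zł

Excess of book-profits minimum tax over mainline income levy: 91,903 zł − 58,080 zł = 33,823 zł.

33,823 zł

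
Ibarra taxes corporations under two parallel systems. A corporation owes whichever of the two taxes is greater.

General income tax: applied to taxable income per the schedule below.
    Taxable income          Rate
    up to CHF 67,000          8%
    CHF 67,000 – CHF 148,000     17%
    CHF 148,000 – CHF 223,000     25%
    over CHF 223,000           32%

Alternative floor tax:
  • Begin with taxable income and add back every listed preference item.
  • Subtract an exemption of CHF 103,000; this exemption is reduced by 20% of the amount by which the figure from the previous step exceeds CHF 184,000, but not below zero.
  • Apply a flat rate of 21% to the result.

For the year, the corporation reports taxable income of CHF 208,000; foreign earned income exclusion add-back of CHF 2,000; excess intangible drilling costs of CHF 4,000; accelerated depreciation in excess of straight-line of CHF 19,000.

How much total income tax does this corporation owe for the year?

CHF 34,130

General income tax:
  CHF 67,000 × 8% = CHF 5,360
  CHF 81,000 × 17% = CHF 13,770
  CHF 60,000 × 25% = CHF 15,000
  → CHF 34,130

Alternative floor tax:
  Adjusted income: CHF 208,000 + CHF 2,000 + CHF 4,000 + CHF 19,000 = CHF 233,000
  Exemption: CHF 103,000 − 20% × (CHF 233,000 − CHF 184,000) = CHF 103,000 − CHF 9,800 = CHF 93,200
  Base: CHF 233,000 − CHF 93,200 = CHF 139,800
  CHF 139,800 × 21% = CHF 29,358

CHF 34,130 > CHF 29,358, so the general income tax governs.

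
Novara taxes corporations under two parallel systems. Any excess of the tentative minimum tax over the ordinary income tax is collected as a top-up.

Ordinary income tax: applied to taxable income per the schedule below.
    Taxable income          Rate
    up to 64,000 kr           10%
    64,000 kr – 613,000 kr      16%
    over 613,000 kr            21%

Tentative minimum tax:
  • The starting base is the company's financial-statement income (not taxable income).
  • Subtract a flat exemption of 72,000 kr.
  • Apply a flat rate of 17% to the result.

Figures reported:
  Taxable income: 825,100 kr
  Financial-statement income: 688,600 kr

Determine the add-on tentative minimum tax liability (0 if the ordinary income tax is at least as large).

0 kr

Tentative minimum tax:
  Base (financial-statement income): 688,600 kr
  Less exemption 72,000 kr → base 616,600 kr
  616,600 kr × 17% = 104,822 kr

Ordinary income tax:
  64,000 kr × 10% = 6,400 kr
  549,000 kr × 16% = 87,840 kr
  212,100 kr × 21% = 44,541 kr
  → 138,781 kr

104,822 kr ≤ 138,781 kr, so no add-on is due.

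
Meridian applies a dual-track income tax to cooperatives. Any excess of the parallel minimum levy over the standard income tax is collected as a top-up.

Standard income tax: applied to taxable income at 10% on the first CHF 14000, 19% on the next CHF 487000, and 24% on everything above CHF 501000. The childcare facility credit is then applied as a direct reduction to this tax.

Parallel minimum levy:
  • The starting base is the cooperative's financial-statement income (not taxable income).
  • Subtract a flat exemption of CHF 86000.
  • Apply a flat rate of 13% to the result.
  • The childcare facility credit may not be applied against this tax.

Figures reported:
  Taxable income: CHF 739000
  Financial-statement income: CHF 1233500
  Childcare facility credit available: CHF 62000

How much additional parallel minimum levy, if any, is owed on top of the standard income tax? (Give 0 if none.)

CHF 60125

Parallel minimum levy:
  Base (financial-statement income): CHF 1233500
  Less exemption CHF 86000 → base CHF 1147500
  CHF 1147500 × 13% = CHF 149175

Standard income tax:
  CHF 14000 × 10% = CHF 1400
  CHF 487000 × 19% = CHF 92530
  CHF 238000 × 24% = CHF 57120
  → CHF 151050
  Less childcare facility credit CHF 62000 → CHF 89050

Excess of parallel minimum levy over standard income tax: CHF 149175 − CHF 89050 = CHF 60125.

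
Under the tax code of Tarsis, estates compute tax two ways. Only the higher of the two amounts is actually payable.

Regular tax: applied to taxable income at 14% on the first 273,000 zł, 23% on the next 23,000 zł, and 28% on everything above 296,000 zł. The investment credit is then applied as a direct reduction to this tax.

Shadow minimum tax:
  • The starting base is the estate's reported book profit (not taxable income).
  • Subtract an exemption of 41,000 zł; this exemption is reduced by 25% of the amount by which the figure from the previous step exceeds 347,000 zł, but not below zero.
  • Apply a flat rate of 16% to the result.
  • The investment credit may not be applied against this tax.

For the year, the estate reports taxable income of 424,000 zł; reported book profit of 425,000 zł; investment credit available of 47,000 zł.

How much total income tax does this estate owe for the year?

64,560 zł

Regular tax:
  273,000 zł × 14% = 38,220 zł
  23,000 zł × 23% = 5,290 zł
  128,000 zł × 28% = 35,840 zł
  → 79,350 zł
  Less investment credit 47,000 zł → 32,350 zł

Shadow minimum tax:
  Base (reported book profit): 425,000 zł
  Exemption: 41,000 zł − 25% × (425,000 zł − 347,000 zł) = 41,000 zł − 19,500 zł = 21,500 zł
  Base: 425,000 zł − 21,500 zł = 403,500 zł
  403,500 zł × 16% = 64,560 zł

64,560 zł > 32,350 zł, so the shadow minimum tax is the binding amount.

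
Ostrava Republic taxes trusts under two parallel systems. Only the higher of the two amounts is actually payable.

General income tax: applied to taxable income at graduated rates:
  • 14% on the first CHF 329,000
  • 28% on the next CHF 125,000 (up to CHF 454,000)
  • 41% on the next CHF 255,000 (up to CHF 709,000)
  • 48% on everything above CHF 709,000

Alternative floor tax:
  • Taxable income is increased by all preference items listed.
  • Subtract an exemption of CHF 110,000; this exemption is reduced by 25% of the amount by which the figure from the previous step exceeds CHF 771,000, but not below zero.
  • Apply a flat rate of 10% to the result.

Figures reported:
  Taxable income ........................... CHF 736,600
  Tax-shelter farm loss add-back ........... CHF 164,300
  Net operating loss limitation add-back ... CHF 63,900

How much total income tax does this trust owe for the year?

Alternative floor tax:
  Adjusted income: CHF 736,600 + CHF 164,300 + CHF 63,900 = CHF 964,800
  Exemption: CHF 110,000 − 25% × (CHF 964,800 − CHF 771,000) = CHF 110,000 − CHF 48,450 = CHF 61,550
  Base: CHF 964,800 − CHF 61,550 = CHF 903,250
  CHF 903,250 × 10% = CHF 90,325

General income tax:
  CHF 329,000 × 14% = CHF 46,060
  CHF 125,000 × 28% = CHF 35,000
  CHF 255,000 × 41% = CHF 104,550
  CHF 27,600 × 48% = CHF 13,248
  → CHF 198,858

CHF 198,858 > CHF 90,325, so the general income tax governs.

CHF 198,858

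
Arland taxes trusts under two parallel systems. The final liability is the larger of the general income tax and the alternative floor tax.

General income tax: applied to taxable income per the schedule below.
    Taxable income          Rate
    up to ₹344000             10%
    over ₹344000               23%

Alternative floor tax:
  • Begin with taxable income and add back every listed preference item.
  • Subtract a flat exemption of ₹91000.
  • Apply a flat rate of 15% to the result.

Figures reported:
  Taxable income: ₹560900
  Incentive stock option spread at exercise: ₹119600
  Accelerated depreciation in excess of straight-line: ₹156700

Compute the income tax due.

₹111930

General income tax:
  ₹344000 × 10% = ₹34400
  ₹216900 × 23% = ₹49887
  → ₹84287

Alternative floor tax:
  Adjusted income: ₹560900 + ₹119600 + ₹156700 = ₹837200
  Less exemption ₹91000 → base ₹746200
  ₹746200 × 15% = ₹111930

₹111930 > ₹84287, so the alternative floor tax is the binding amount.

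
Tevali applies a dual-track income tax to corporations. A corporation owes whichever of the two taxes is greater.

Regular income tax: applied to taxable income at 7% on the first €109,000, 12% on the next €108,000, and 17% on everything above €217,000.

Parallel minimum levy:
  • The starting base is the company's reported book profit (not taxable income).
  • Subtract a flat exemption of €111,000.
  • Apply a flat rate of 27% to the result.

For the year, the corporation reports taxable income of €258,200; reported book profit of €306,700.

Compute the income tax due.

€52,839

Regular income tax:
  €109,000 × 7% = €7,630
  €108,000 × 12% = €12,960
  €41,200 × 17% = €7,004
  → €27,594

Parallel minimum levy:
  Base (reported book profit): €306,700
  Less exemption €111,000 → base €195,700
  €195,700 × 27% = €52,839

€52,839 > €27,594, so the parallel minimum levy is the binding amount.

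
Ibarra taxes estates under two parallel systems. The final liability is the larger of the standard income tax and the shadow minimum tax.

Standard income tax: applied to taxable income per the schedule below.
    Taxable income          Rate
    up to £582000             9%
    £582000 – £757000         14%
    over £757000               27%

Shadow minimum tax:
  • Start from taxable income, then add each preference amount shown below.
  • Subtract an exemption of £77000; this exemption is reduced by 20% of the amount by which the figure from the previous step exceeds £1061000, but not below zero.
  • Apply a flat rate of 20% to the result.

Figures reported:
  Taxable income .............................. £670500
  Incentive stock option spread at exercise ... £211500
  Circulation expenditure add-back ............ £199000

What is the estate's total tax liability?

Standard income tax:
  £582000 × 9% = £52380
  £88500 × 14% = £12390
  → £64770

Shadow minimum tax:
  Adjusted income: £670500 + £211500 + £199000 = £1081000
  Exemption: £77000 − 20% × (£1081000 − £1061000) = £77000 − £4000 = £73000
  Base: £1081000 − £73000 = £1008000
  £1008000 × 20% = £201600

£201600 > £64770, so the shadow minimum tax is the binding amount.

£201600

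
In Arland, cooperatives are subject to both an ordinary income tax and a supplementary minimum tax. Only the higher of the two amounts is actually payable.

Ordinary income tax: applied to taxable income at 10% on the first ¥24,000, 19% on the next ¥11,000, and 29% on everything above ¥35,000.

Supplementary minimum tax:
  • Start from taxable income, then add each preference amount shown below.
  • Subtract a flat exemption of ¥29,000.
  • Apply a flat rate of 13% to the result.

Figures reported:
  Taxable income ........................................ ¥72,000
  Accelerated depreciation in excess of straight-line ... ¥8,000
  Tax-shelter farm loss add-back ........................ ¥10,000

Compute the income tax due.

Supplementary minimum tax:
  Adjusted income: ¥72,000 + ¥8,000 + ¥10,000 = ¥90,000
  Less exemption ¥29,000 → base ¥61,000
  ¥61,000 × 13% = ¥7,930

Ordinary income tax:
  ¥24,000 × 10% = ¥2,400
  ¥11,000 × 19% = ¥2,090
  ¥37,000 × 29% = ¥10,730
  → ¥15,220

¥15,220 > ¥7,930, so the ordinary income tax governs.

¥15,220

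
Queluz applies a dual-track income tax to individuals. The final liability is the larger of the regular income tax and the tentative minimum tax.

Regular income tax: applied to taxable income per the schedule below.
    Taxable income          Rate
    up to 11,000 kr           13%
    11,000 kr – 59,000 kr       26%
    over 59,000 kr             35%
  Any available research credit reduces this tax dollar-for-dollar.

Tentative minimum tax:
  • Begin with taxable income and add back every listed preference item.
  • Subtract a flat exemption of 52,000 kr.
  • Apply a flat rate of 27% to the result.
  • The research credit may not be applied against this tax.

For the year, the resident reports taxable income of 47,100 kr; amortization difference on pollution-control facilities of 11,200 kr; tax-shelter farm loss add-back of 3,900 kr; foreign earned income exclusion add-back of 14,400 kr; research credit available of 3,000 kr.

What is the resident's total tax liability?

Tentative minimum tax:
  Adjusted income: 47,100 kr + 11,200 kr + 3,900 kr + 14,400 kr = 76,600 kr
  Less exemption 52,000 kr → base 24,600 kr
  24,600 kr × 27% = 6,642 kr

Regular income tax:
  11,000 kr × 13% = 1,430 kr
  36,100 kr × 26% = 9,386 kr
  → 10,816 kr
  Less research credit 3,000 kr → 7,816 kr

7,816 kr > 6,642 kr, so the regular income tax governs.

7,816 kr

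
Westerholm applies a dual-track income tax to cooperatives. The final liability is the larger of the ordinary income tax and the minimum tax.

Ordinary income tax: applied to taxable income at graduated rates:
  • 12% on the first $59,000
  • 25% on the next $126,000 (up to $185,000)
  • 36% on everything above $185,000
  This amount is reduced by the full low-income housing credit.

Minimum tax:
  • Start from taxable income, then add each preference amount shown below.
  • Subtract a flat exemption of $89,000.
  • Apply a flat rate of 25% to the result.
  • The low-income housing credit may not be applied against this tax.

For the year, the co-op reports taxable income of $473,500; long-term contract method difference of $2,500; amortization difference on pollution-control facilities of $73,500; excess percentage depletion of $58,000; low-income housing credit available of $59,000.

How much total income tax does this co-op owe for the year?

Ordinary income tax:
  $59,000 × 12% = $7,080
  $126,000 × 25% = $31,500
  $288,500 × 36% = $103,860
  → $142,440
  Less low-income housing credit $59,000 → $83,440

Minimum tax:
  Adjusted income: $473,500 + $2,500 + $73,500 + $58,000 = $607,500
  Less exemption $89,000 → base $518,500
  $518,500 × 25% = $129,625

$129,625 > $83,440, so the minimum tax is the binding amount.

$129,625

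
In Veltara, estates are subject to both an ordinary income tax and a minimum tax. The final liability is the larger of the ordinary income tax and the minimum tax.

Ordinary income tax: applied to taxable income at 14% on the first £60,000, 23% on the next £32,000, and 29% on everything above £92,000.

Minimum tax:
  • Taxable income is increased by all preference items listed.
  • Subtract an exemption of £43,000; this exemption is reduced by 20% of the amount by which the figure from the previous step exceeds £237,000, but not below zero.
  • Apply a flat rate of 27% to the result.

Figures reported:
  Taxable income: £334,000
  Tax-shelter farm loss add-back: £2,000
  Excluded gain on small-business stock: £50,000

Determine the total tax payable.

£100,656

Minimum tax:
  Adjusted income: £334,000 + £2,000 + £50,000 = £386,000
  Exemption: £43,000 − 20% × (£386,000 − £237,000) = £43,000 − £29,800 = £13,200
  Base: £386,000 − £13,200 = £372,800
  £372,800 × 27% = £100,656

Ordinary income tax:
  £60,000 × 14% = £8,400
  £32,000 × 23% = £7,360
  £242,000 × 29% = £70,180
  → £85,940

£100,656 > £85,940, so the minimum tax is the binding amount.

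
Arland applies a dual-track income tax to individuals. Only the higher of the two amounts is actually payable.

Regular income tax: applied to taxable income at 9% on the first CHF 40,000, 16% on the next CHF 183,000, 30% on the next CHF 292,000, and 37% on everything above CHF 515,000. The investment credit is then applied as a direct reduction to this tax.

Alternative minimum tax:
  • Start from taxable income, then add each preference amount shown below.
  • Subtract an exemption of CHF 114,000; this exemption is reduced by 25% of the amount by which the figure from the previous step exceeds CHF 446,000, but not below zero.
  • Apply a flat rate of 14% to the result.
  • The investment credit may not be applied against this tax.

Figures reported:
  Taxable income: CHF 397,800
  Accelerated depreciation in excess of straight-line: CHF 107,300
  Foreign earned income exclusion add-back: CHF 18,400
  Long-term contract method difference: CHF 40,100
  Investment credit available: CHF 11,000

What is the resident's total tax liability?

Alternative minimum tax:
  Adjusted income: CHF 397,800 + CHF 107,300 + CHF 18,400 + CHF 40,100 = CHF 563,600
  Exemption: CHF 114,000 − 25% × (CHF 563,600 − CHF 446,000) = CHF 114,000 − CHF 29,400 = CHF 84,600
  Base: CHF 563,600 − CHF 84,600 = CHF 479,000
  CHF 479,000 × 14% = CHF 67,060

Regular income tax:
  CHF 40,000 × 9% = CHF 3,600
  CHF 183,000 × 16% = CHF 29,280
  CHF 174,800 × 30% = CHF 52,440
  → CHF 85,320
  Less investment credit CHF 11,000 → CHF 74,320

CHF 74,320 > CHF 67,060, so the regular income tax governs.

CHF 74,320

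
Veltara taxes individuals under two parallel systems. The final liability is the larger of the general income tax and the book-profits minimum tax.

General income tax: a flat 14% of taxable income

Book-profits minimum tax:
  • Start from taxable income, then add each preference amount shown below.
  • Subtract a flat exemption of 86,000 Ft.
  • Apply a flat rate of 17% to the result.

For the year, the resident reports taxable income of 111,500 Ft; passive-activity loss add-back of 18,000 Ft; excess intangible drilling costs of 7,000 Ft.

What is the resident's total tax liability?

Book-profits minimum tax:
  Adjusted income: 111,500 Ft + 18,000 Ft + 7,000 Ft = 136,500 Ft
  Less exemption 86,000 Ft → base 50,500 Ft
  50,500 Ft × 17% = 8,585 Ft

General income tax:
  111,500 Ft × 14% = 15,610 Ft

15,610 Ft > 8,585 Ft, so the general income tax governs.

15,610 Ft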